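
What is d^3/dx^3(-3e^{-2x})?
24 e^{- 2 x}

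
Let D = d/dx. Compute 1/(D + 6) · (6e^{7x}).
\frac{6 e^{7 x}}{13}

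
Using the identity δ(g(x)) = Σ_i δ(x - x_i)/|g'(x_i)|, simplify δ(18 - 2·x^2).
\frac{\delta(x - 3) + \delta(x + 3)}{12}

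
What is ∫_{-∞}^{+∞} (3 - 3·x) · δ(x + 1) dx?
6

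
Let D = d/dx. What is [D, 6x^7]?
42 x^{6}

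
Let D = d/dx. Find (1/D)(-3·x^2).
- x^{3}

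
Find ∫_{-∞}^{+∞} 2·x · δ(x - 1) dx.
2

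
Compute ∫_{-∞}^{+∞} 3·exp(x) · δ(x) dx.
3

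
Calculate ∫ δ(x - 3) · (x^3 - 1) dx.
26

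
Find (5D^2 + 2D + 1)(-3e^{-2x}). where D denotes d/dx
- 51 e^{- 2 x}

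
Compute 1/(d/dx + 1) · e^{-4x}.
- \frac{e^{- 4 x}}{3}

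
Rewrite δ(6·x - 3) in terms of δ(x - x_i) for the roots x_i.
\frac{\delta(x - 1/2)}{6}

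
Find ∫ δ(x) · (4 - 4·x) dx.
4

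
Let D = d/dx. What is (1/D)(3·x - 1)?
\frac{3 x^{2}}{2} - x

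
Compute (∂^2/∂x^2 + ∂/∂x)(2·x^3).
6 x \left(x + 2\right)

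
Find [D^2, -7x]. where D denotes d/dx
-14D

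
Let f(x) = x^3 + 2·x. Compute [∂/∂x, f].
3 x^{2} + 2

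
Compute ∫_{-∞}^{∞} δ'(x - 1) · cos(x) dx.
\sin{\left(1 \right)}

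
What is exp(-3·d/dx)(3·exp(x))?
3 e^{x - 3}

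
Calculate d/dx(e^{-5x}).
- 5 e^{- 5 x}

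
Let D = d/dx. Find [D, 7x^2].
14 x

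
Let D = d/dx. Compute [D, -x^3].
- 3 x^{2}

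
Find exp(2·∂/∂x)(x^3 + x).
x^{3} + 6 x^{2} + 13 x + 10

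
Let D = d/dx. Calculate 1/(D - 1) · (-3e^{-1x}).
\frac{3 e^{- x}}{2}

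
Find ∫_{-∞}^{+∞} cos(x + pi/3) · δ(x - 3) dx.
\cos{\left(\frac{\pi}{3} + 3 \right)}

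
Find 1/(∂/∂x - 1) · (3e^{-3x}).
- \frac{3 e^{- 3 x}}{4}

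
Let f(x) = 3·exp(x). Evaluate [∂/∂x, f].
3 e^{x}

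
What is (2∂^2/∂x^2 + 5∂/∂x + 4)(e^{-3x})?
7 e^{- 3 x}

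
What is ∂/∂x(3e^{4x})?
12 e^{4 x}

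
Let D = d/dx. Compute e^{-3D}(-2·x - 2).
4 - 2 x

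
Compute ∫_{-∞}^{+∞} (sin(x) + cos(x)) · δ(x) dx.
1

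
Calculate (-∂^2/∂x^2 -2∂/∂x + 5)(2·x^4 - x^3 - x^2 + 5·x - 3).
10 x^{4} - 21 x^{3} - 23 x^{2} + 35 x - 23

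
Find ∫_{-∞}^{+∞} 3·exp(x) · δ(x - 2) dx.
3 e^{2}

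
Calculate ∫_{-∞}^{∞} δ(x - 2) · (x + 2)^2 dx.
16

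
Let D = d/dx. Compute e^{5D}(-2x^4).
- 2 x^{4} - 40 x^{3} - 300 x^{2} - 1000 x - 1250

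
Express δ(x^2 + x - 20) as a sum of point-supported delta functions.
\frac{\delta(x + 5) + \delta(x - 4)}{9}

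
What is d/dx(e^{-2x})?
- 2 e^{- 2 x}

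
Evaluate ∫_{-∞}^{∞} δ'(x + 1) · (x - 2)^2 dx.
6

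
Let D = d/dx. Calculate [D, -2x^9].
- 18 x^{8}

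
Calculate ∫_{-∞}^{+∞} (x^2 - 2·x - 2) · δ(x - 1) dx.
-3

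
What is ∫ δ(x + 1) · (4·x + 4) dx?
0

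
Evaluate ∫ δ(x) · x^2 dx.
0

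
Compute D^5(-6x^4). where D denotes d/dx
0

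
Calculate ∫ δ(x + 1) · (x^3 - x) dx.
0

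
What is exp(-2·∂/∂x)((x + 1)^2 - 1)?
x \left(x - 2\right)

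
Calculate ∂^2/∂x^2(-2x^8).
- 112 x^{6}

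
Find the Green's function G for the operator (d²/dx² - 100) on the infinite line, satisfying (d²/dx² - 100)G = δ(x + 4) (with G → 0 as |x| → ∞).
-\frac{e^{-10|x + 4|}}{20}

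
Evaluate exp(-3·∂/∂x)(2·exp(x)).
2 e^{x - 3}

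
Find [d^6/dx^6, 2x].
12\frac{d^{5}}{dx^{5}}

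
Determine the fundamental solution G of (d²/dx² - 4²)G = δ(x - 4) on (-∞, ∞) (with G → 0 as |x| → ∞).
-\frac{e^{-4|x - 4|}}{8}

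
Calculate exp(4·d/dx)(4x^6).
4 x^{6} + 96 x^{5} + 960 x^{4} + 5120 x^{3} + 15360 x^{2} + 24576 x + 16384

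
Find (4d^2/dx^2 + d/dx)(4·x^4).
16 x^{2} \left(x + 12\right)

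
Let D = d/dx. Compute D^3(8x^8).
2688 x^{5}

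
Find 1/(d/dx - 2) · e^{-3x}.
- \frac{e^{- 3 x}}{5}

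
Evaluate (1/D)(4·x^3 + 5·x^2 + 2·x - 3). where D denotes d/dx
x^{4} + \frac{5 x^{3}}{3} + x^{2} - 3 x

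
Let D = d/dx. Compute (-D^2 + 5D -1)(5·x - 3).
28 - 5 x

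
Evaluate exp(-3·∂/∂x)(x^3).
x^{3} - 9 x^{2} + 27 x - 27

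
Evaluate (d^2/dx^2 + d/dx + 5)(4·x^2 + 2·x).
20 x^{2} + 18 x + 10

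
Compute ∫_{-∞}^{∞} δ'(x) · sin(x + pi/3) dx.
- \frac{1}{2}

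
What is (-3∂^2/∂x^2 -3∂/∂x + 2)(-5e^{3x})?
170 e^{3 x}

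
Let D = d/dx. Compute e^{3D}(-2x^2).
- 2 x^{2} - 12 x - 18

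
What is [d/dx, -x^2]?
- 2 x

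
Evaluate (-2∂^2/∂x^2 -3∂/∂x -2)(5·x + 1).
- 10 x - 17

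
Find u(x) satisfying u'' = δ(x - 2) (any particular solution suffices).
\frac{|x - 2|}{2}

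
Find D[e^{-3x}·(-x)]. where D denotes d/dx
\left(3 x - 1\right) e^{- 3 x}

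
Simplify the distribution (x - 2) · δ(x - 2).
0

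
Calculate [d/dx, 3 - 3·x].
-3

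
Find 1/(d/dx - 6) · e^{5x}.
- e^{5 x}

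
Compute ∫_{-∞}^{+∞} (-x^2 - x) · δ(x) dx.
0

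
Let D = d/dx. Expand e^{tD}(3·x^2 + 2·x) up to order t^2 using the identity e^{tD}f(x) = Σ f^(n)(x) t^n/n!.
3 t^{2} + 2 t \left(3 x + 1\right) + 3 x^{2} + 2 x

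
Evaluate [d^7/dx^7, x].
7\frac{d^{6}}{dx^{6}}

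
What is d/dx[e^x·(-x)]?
\left(- x - 1\right) e^{x}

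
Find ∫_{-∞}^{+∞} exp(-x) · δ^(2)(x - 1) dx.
e^{-1}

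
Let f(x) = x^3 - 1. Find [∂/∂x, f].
3 x^{2}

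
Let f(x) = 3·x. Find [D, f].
3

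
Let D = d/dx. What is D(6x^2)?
12 x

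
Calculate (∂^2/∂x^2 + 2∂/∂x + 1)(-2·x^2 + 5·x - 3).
- 2 x^{2} - 3 x + 3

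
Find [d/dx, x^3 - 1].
3 x^{2}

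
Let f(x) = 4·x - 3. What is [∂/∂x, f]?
4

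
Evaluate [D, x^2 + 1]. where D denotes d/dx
2 x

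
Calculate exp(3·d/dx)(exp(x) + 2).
e^{x + 3} + 2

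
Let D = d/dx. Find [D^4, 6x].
24D^{3}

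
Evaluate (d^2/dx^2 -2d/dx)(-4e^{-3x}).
- 60 e^{- 3 x}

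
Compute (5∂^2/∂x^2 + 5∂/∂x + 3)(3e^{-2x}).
39 e^{- 2 x}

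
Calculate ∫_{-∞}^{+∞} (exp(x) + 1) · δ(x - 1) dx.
1 + e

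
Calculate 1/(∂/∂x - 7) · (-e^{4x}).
\frac{e^{4 x}}{3}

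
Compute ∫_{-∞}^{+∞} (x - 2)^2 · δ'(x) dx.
4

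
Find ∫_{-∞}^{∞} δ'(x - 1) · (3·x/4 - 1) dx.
- \frac{3}{4}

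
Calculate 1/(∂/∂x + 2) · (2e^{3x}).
\frac{2 e^{3 x}}{5}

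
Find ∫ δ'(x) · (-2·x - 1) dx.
2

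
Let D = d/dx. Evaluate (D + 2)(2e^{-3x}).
- 2 e^{- 3 x}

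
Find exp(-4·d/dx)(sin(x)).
\sin{\left(x - 4 \right)}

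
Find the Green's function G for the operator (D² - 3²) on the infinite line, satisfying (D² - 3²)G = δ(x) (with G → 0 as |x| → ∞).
-\frac{e^{-3|x|}}{6}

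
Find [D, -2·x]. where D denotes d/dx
-2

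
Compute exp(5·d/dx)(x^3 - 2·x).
x^{3} + 15 x^{2} + 73 x + 115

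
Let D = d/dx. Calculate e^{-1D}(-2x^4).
- 2 x^{4} + 8 x^{3} - 12 x^{2} + 8 x - 2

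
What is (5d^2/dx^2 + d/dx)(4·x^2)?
8 x + 40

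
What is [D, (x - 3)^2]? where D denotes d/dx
2 x - 6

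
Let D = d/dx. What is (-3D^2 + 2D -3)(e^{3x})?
- 24 e^{3 x}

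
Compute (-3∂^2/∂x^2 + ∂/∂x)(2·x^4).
8 x^{2} \left(x - 9\right)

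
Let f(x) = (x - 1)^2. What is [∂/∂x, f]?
2 x - 2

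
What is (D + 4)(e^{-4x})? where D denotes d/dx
0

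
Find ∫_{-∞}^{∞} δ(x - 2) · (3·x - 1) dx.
5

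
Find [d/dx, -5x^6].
- 30 x^{5}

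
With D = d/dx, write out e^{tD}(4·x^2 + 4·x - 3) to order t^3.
4 t^{2} + 4 t \left(2 x + 1\right) + 4 x^{2} + 4 x - 3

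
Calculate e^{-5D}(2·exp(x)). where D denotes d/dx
2 e^{x - 5}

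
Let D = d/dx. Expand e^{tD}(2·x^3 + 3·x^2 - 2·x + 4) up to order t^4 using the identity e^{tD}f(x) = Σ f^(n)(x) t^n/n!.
2 t^{3} + t^{2} \left(6 x + 3\right) + 2 t \left(3 x^{2} + 3 x - 1\right) + 2 x^{3} + 3 x^{2} - 2 x + 4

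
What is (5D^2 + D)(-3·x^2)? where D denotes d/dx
- 6 x - 30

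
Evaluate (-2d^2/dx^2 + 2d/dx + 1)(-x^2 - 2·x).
x \left(- x - 6\right)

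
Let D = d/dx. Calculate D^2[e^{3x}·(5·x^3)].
15 x \left(3 x^{2} + 6 x + 2\right) e^{3 x}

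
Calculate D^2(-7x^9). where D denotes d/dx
- 504 x^{7}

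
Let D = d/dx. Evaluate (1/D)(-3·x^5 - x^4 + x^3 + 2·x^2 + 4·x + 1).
- \frac{x^{6}}{2} - \frac{x^{5}}{5} + \frac{x^{4}}{4} + \frac{2 x^{3}}{3} + 2 x^{2} + x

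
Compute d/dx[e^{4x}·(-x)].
\left(- 4 x - 1\right) e^{4 x}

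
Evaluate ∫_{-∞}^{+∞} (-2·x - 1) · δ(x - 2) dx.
-5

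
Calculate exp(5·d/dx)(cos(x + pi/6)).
\cos{\left(x + \frac{\pi}{6} + 5 \right)}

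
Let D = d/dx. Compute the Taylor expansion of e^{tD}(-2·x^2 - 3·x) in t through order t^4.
- 2 t^{2} - t \left(4 x + 3\right) - 2 x^{2} - 3 x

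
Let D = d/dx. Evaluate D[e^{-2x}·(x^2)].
2 x \left(1 - x\right) e^{- 2 x}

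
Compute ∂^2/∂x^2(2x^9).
144 x^{7}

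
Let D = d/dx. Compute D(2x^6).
12 x^{5}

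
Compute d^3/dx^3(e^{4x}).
64 e^{4 x}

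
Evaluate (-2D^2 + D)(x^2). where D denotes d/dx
2 x - 4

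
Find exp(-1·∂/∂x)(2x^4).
2 x^{4} - 8 x^{3} + 12 x^{2} - 8 x + 2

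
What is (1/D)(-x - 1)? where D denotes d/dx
- \frac{x^{2}}{2} - x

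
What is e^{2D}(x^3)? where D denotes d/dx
x^{3} + 6 x^{2} + 12 x + 8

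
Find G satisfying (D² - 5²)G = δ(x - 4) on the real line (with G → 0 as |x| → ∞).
-\frac{e^{-5|x - 4|}}{10}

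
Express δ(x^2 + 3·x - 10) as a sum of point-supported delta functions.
\frac{\delta(x - 2) + \delta(x + 5)}{7}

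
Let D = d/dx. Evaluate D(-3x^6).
- 18 x^{5}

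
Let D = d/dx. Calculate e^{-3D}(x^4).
x^{4} - 12 x^{3} + 54 x^{2} - 108 x + 81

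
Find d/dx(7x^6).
42 x^{5}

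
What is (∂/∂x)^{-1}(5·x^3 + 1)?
\frac{5 x^{4}}{4} + x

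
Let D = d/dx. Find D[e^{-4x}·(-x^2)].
2 x \left(2 x - 1\right) e^{- 4 x}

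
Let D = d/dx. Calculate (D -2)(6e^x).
- 6 e^{x}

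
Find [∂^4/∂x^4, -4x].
-16\frac{d^{3}}{dx^{3}}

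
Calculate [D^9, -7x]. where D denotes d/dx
-63D^{8}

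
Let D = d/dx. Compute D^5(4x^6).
2880 x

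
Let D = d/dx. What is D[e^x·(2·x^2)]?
2 x \left(x + 2\right) e^{x}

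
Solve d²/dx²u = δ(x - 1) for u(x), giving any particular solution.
\frac{|x - 1|}{2}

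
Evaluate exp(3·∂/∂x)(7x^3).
7 x^{3} + 63 x^{2} + 189 x + 189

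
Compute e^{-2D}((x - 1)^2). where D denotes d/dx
x^{2} - 6 x + 9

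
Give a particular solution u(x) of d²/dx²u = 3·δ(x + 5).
\frac{3|x + 5|}{2}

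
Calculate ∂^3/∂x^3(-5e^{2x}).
- 40 e^{2 x}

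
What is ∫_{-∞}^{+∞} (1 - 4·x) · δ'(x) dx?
4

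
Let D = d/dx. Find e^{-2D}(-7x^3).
- 7 x^{3} + 42 x^{2} - 84 x + 56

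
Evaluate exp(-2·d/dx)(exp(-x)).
e^{2 - x}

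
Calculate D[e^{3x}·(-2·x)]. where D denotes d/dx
\left(- 6 x - 2\right) e^{3 x}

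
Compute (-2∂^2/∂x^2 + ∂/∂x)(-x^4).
4 x^{2} \left(6 - x\right)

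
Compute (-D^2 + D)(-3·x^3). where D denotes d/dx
9 x \left(2 - x\right)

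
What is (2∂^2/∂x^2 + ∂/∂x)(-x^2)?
- 2 x - 4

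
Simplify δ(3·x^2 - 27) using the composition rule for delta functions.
\frac{\delta(x - 3) + \delta(x + 3)}{18}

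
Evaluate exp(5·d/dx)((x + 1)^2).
x^{2} + 12 x + 36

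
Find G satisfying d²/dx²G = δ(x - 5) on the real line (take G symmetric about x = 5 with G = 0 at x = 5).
\frac{|x - 5|}{2}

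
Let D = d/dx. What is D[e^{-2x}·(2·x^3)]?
x^{2} \left(6 - 4 x\right) e^{- 2 x}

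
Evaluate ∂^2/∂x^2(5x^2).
10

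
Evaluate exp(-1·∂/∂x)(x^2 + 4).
x^{2} - 2 x + 5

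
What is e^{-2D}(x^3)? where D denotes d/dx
x^{3} - 6 x^{2} + 12 x - 8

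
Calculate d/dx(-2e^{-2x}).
4 e^{- 2 x}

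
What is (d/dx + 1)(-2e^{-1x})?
0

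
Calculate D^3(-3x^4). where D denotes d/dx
- 72 x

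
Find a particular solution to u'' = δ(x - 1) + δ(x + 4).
\frac{|x - 1|}{2} + \frac{|x + 4|}{2}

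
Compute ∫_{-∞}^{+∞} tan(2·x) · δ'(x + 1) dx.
- \frac{2}{\cos^{2}{\left(2 \right)}}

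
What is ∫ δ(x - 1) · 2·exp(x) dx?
2 e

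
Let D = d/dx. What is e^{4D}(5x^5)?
5 x^{5} + 100 x^{4} + 800 x^{3} + 3200 x^{2} + 6400 x + 5120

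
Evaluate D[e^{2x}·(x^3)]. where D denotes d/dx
x^{2} \left(2 x + 3\right) e^{2 x}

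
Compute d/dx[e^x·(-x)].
\left(- x - 1\right) e^{x}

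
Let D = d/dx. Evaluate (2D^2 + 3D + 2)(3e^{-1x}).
3 e^{- x}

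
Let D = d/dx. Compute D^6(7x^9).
423360 x^{3}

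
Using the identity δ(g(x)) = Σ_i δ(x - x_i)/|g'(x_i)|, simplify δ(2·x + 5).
\frac{\delta(x + 5/2)}{2}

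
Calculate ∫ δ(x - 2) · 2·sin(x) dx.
2 \sin{\left(2 \right)}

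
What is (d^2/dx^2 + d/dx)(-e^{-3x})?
- 6 e^{- 3 x}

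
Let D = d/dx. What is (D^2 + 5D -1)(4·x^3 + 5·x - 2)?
- 4 x^{3} + 60 x^{2} + 19 x + 27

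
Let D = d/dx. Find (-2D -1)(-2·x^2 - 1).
2 x^{2} + 8 x + 1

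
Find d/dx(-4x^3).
- 12 x^{2}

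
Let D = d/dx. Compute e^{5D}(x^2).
x^{2} + 10 x + 25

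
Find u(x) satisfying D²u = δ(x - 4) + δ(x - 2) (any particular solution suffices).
\frac{|x - 4|}{2} + \frac{|x - 2|}{2}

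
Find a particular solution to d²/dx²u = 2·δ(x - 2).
|x - 2|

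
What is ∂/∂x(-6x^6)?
- 36 x^{5}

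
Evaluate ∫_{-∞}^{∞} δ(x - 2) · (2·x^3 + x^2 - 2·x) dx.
16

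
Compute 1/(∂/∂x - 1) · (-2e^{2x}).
- 2 e^{2 x}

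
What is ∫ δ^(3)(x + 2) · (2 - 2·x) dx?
0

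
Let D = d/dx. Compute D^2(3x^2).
6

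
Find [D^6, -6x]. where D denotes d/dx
-36D^{5}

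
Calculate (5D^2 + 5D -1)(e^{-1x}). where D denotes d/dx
- e^{- x}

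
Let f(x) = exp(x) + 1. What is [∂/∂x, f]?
e^{x}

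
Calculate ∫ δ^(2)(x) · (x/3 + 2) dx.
0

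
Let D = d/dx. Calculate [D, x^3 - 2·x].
3 x^{2} - 2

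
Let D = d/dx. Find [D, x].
1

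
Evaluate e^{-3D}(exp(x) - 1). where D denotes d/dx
e^{x - 3} - 1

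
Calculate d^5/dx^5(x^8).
6720 x^{3}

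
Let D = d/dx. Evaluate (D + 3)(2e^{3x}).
12 e^{3 x}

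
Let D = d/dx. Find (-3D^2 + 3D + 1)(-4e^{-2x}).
68 e^{- 2 x}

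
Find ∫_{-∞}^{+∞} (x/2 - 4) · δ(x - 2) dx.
-3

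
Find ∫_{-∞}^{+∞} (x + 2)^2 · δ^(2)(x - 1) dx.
2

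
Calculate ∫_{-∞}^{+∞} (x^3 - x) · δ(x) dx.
0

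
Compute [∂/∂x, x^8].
8 x^{7}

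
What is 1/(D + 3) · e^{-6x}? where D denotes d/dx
- \frac{e^{- 6 x}}{3}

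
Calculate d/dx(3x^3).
9 x^{2}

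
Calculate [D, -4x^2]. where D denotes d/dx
- 8 x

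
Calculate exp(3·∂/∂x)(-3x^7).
- 3 x^{7} - 63 x^{6} - 567 x^{5} - 2835 x^{4} - 8505 x^{3} - 15309 x^{2} - 15309 x - 6561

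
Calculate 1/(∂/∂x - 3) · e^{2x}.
- e^{2 x}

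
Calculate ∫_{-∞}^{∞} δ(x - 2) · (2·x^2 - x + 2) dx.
8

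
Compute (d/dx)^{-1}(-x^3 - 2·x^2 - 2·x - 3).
- \frac{x^{4}}{4} - \frac{2 x^{3}}{3} - x^{2} - 3 x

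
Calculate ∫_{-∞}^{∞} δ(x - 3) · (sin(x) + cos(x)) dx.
\cos{\left(3 \right)} + \sin{\left(3 \right)}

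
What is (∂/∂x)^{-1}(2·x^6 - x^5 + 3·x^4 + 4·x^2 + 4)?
\frac{2 x^{7}}{7} - \frac{x^{6}}{6} + \frac{3 x^{5}}{5} + \frac{4 x^{3}}{3} + 4 x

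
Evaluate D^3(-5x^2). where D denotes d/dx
0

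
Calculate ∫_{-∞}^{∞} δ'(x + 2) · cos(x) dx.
- \sin{\left(2 \right)}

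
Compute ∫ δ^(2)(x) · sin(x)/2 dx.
0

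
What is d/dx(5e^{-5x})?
- 25 e^{- 5 x}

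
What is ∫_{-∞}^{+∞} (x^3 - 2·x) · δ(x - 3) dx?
21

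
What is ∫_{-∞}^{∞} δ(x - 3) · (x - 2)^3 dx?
1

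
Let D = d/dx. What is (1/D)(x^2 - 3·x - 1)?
\frac{x^{3}}{3} - \frac{3 x^{2}}{2} - x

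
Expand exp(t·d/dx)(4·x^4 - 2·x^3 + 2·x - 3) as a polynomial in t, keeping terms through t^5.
4 t^{4} + t^{3} \left(16 x - 2\right) + 6 t^{2} x \left(4 x - 1\right) + 2 t \left(8 x^{3} - 3 x^{2} + 1\right) + 4 x^{4} - 2 x^{3} + 2 x - 3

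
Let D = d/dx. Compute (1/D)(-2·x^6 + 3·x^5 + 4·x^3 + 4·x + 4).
- \frac{2 x^{7}}{7} + \frac{x^{6}}{2} + x^{4} + 2 x^{2} + 4 x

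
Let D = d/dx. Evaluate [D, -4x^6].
- 24 x^{5}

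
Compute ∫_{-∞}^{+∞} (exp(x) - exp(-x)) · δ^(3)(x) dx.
-2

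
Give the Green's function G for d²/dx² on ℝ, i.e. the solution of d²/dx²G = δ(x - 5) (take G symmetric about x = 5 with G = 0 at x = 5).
\frac{|x - 5|}{2}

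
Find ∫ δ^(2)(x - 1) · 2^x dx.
2 \log{\left(2 \right)}^{2}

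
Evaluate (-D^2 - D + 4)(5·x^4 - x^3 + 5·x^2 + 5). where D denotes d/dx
20 x^{4} - 24 x^{3} - 37 x^{2} - 4 x + 10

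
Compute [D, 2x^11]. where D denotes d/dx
22 x^{10}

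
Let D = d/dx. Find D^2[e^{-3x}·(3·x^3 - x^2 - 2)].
\left(27 x^{3} - 63 x^{2} + 30 x - 20\right) e^{- 3 x}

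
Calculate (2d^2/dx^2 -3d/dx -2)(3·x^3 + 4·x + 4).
- 6 x^{3} - 27 x^{2} + 28 x - 20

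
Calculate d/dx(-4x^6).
- 24 x^{5}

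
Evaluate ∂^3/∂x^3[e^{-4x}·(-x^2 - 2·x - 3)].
8 \left(8 x^{2} + 4 x + 15\right) e^{- 4 x}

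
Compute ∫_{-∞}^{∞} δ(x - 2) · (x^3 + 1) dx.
9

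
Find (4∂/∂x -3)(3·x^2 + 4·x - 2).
- 9 x^{2} + 12 x + 22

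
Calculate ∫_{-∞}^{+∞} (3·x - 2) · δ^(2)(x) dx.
0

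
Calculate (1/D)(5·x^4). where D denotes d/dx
x^{5}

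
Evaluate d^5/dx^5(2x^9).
30240 x^{4}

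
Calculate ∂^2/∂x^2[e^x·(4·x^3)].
4 x \left(x^{2} + 6 x + 6\right) e^{x}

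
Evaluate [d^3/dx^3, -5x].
-15\frac{d^{2}}{dx^{2}}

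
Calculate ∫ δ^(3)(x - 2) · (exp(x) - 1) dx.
- e^{2}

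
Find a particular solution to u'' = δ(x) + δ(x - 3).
\frac{|x|}{2} + \frac{|x - 3|}{2}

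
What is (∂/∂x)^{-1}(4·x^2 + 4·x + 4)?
\frac{4 x^{3}}{3} + 2 x^{2} + 4 x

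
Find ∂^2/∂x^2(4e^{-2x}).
16 e^{- 2 x}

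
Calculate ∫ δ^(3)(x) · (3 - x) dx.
0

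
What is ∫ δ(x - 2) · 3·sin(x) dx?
3 \sin{\left(2 \right)}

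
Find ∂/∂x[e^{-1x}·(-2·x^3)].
2 x^{2} \left(x - 3\right) e^{- x}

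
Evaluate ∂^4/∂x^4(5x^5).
600 x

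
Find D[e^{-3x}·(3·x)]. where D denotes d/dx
3 \left(1 - 3 x\right) e^{- 3 x}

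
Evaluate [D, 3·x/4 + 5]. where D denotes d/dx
\frac{3}{4}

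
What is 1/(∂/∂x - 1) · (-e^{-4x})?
\frac{e^{- 4 x}}{5}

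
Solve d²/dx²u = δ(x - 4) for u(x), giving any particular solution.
\frac{|x - 4|}{2}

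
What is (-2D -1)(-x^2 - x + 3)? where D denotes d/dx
x^{2} + 5 x - 1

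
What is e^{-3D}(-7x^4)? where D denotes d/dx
- 7 x^{4} + 84 x^{3} - 378 x^{2} + 756 x - 567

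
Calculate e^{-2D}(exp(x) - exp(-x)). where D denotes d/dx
- e^{2 - x} + e^{x - 2}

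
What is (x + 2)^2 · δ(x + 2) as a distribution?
0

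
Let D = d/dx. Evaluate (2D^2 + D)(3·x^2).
6 x + 12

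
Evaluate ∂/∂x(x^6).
6 x^{5}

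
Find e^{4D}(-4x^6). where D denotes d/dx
- 4 x^{6} - 96 x^{5} - 960 x^{4} - 5120 x^{3} - 15360 x^{2} - 24576 x - 16384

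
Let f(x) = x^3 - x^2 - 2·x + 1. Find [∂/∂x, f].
3 x^{2} - 2 x - 2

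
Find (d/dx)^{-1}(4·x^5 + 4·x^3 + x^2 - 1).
\frac{2 x^{6}}{3} + x^{4} + \frac{x^{3}}{3} - x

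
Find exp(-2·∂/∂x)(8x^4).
8 x^{4} - 64 x^{3} + 192 x^{2} - 256 x + 128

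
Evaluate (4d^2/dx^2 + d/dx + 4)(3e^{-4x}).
192 e^{- 4 x}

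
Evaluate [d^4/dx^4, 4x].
16\frac{d^{3}}{dx^{3}}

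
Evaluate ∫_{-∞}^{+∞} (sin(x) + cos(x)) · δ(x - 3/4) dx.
\sqrt{2} \sin{\left(\frac{3}{4} + \frac{\pi}{4} \right)}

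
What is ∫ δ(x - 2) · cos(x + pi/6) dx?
\cos{\left(\frac{\pi}{6} + 2 \right)}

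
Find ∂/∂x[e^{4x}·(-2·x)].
\left(- 8 x - 2\right) e^{4 x}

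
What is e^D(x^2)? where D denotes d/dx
x^{2} + 2 x + 1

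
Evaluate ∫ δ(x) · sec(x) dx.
1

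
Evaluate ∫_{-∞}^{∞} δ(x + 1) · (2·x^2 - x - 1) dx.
2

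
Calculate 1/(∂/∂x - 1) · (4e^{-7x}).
- \frac{e^{- 7 x}}{2}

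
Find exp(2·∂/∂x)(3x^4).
3 x^{4} + 24 x^{3} + 72 x^{2} + 96 x + 48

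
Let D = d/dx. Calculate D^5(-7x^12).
- 665280 x^{7}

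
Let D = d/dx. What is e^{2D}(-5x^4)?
- 5 x^{4} - 40 x^{3} - 120 x^{2} - 160 x - 80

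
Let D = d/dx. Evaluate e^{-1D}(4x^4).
4 x^{4} - 16 x^{3} + 24 x^{2} - 16 x + 4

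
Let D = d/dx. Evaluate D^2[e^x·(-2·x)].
2 \left(- x - 2\right) e^{x}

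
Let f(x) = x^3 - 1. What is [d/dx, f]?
3 x^{2}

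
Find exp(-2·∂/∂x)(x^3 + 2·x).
x^{3} - 6 x^{2} + 14 x - 12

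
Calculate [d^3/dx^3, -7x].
-21\frac{d^{2}}{dx^{2}}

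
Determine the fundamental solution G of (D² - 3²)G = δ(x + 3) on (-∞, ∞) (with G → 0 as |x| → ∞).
-\frac{e^{-3|x + 3|}}{6}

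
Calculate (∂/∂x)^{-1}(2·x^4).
\frac{2 x^{5}}{5}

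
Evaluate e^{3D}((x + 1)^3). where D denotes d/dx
x^{3} + 12 x^{2} + 48 x + 64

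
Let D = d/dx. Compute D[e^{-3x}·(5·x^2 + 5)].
5 \left(- 3 x^{2} + 2 x - 3\right) e^{- 3 x}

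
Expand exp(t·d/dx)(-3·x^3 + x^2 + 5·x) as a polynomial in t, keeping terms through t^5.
- 3 t^{3} + t^{2} \left(1 - 9 x\right) + t \left(- 9 x^{2} + 2 x + 5\right) - 3 x^{3} + x^{2} + 5 x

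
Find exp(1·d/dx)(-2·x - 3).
- 2 x - 5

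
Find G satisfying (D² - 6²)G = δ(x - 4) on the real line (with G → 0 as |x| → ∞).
-\frac{e^{-6|x - 4|}}{12}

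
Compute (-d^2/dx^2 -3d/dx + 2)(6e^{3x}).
- 96 e^{3 x}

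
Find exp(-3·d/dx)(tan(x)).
\tan{\left(x - 3 \right)}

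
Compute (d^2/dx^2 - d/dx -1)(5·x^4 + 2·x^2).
- 5 x^{4} - 20 x^{3} + 58 x^{2} - 4 x + 4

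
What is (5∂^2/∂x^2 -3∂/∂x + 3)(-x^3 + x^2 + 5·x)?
- 3 x^{3} + 12 x^{2} - 21 x - 5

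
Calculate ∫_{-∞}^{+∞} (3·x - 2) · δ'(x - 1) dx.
-3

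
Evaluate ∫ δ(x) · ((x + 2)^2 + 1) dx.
5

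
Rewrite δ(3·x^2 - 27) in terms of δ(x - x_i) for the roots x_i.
\frac{\delta(x - 3) + \delta(x + 3)}{18}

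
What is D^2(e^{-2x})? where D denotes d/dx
4 e^{- 2 x}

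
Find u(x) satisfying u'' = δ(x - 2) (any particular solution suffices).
\frac{|x - 2|}{2}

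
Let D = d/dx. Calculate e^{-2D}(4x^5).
4 x^{5} - 40 x^{4} + 160 x^{3} - 320 x^{2} + 320 x - 128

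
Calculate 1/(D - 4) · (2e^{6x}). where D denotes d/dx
e^{6 x}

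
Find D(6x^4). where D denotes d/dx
24 x^{3}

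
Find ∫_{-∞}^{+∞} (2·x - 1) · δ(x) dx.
-1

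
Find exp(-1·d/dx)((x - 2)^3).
x^{3} - 9 x^{2} + 27 x - 27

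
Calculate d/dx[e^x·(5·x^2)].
5 x \left(x + 2\right) e^{x}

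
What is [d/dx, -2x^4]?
- 8 x^{3}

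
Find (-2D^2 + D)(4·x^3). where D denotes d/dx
12 x \left(x - 4\right)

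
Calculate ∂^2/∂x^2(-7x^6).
- 210 x^{4}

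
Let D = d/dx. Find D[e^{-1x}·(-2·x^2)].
2 x \left(x - 2\right) e^{- x}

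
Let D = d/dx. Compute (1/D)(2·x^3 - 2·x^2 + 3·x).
\frac{x^{4}}{2} - \frac{2 x^{3}}{3} + \frac{3 x^{2}}{2}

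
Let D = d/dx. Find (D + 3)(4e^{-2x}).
4 e^{- 2 x}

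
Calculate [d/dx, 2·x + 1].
2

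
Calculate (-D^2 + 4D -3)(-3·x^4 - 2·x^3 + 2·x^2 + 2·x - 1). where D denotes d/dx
9 x^{4} - 42 x^{3} + 6 x^{2} + 22 x + 7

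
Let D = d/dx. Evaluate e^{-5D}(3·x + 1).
3 x - 14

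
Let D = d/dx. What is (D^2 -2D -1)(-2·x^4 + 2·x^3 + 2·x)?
2 x^{4} + 14 x^{3} - 36 x^{2} + 10 x - 4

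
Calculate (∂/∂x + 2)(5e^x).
15 e^{x}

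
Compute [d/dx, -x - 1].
-1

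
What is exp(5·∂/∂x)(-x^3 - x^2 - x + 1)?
- x^{3} - 16 x^{2} - 86 x - 154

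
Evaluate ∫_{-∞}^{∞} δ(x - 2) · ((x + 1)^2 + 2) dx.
11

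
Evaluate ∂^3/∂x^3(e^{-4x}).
- 64 e^{- 4 x}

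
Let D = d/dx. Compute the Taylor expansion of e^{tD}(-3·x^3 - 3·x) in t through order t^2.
- 9 t^{2} x - 3 t \left(3 x^{2} + 1\right) - 3 x^{3} - 3 x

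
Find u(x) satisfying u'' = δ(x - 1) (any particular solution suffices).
\frac{|x - 1|}{2}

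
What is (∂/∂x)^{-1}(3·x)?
\frac{3 x^{2}}{2}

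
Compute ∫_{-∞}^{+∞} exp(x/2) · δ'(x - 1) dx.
- \frac{e^{\frac{1}{2}}}{2}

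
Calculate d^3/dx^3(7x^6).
840 x^{3}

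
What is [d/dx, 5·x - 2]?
5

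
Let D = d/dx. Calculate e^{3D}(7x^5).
7 x^{5} + 105 x^{4} + 630 x^{3} + 1890 x^{2} + 2835 x + 1701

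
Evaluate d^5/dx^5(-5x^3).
0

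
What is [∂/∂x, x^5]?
5 x^{4}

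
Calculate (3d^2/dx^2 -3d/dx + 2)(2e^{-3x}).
76 e^{- 3 x}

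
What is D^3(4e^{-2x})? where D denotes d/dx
- 32 e^{- 2 x}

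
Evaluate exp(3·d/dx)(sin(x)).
\sin{\left(x + 3 \right)}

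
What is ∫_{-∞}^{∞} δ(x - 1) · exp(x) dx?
e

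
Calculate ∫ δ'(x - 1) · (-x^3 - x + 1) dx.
4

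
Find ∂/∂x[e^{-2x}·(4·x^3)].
x^{2} \left(12 - 8 x\right) e^{- 2 x}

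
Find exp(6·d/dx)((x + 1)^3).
x^{3} + 21 x^{2} + 147 x + 343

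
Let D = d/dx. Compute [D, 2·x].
2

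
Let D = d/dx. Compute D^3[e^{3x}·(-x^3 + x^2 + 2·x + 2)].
\left(- 27 x^{3} - 54 x^{2} + 54 x + 120\right) e^{3 x}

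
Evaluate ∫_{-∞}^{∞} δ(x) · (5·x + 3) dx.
3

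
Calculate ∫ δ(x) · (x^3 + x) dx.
0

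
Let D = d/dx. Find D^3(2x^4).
48 x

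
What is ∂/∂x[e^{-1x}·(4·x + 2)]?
2 \left(1 - 2 x\right) e^{- x}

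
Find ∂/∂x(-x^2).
- 2 x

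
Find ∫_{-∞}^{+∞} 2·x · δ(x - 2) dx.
4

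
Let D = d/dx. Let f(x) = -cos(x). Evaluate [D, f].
\sin{\left(x \right)}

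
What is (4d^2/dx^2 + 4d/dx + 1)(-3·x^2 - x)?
- 3 x^{2} - 25 x - 28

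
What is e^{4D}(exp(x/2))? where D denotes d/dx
e^{\frac{x}{2} + 2}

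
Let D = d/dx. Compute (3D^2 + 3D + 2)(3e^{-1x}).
6 e^{- x}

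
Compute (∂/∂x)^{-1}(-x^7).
- \frac{x^{8}}{8}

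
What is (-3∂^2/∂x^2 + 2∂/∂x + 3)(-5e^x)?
- 10 e^{x}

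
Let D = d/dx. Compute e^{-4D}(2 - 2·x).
10 - 2 x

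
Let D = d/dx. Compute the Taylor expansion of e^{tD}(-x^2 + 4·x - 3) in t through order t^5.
- t^{2} - 2 t \left(x - 2\right) - x^{2} + 4 x - 3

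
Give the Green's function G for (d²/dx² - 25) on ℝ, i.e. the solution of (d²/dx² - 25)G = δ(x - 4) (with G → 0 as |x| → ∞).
-\frac{e^{-5|x - 4|}}{10}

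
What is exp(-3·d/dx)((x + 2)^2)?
x^{2} - 2 x + 1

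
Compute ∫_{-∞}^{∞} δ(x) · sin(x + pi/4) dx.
\frac{\sqrt{2}}{2}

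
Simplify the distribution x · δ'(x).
-\delta(x)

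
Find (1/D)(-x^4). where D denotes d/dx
- \frac{x^{5}}{5}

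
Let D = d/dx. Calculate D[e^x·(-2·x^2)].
2 x \left(- x - 2\right) e^{x}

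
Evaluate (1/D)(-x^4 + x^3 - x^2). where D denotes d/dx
- \frac{x^{5}}{5} + \frac{x^{4}}{4} - \frac{x^{3}}{3}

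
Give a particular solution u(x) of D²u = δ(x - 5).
\frac{|x - 5|}{2}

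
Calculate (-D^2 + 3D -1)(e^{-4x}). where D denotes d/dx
- 29 e^{- 4 x}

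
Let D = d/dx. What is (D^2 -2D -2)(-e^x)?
3 e^{x}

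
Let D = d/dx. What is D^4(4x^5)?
480 x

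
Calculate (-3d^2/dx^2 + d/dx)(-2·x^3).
6 x \left(6 - x\right)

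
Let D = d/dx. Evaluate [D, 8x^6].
48 x^{5}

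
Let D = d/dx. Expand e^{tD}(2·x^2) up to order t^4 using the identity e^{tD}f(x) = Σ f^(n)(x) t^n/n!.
2 t^{2} + 4 t x + 2 x^{2}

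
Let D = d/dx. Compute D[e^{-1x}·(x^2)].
x \left(2 - x\right) e^{- x}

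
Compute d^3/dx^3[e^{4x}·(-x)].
\left(- 64 x - 48\right) e^{4 x}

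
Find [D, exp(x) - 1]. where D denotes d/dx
e^{x}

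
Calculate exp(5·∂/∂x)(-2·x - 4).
- 2 x - 14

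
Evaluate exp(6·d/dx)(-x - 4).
- x - 10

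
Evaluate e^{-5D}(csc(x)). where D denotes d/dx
\csc{\left(x - 5 \right)}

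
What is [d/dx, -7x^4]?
- 28 x^{3}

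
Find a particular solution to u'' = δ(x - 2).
\frac{|x - 2|}{2}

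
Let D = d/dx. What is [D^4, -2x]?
-8D^{3}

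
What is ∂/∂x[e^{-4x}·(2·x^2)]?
4 x \left(1 - 2 x\right) e^{- 4 x}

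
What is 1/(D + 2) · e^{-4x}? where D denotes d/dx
- \frac{e^{- 4 x}}{2}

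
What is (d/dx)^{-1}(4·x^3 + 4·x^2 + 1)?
x^{4} + \frac{4 x^{3}}{3} + x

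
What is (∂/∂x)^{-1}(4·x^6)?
\frac{4 x^{7}}{7}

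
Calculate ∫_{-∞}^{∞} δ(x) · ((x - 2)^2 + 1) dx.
5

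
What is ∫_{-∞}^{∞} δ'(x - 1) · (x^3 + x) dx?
-4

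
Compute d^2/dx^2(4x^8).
224 x^{6}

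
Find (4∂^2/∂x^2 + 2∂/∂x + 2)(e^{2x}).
22 e^{2 x}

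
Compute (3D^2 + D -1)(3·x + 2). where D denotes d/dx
1 - 3 x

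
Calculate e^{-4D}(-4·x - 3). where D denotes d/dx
13 - 4 x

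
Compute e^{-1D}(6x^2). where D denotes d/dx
6 x^{2} - 12 x + 6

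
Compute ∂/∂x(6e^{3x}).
18 e^{3 x}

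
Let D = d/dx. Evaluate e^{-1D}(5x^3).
5 x^{3} - 15 x^{2} + 15 x - 5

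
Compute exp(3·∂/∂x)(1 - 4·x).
- 4 x - 11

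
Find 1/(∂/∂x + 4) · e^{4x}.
\frac{e^{4 x}}{8}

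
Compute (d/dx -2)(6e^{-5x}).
- 42 e^{- 5 x}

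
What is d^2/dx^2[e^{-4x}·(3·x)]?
24 \left(2 x - 1\right) e^{- 4 x}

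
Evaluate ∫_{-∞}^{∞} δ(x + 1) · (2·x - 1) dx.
-3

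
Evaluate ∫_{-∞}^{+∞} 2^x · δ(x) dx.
1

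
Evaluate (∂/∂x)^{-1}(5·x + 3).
\frac{5 x^{2}}{2} + 3 x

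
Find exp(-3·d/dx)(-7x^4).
- 7 x^{4} + 84 x^{3} - 378 x^{2} + 756 x - 567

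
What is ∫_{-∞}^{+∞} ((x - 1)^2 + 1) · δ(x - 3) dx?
5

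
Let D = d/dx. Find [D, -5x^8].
- 40 x^{7}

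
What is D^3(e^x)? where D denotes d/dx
e^{x}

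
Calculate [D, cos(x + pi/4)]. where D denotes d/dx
- \sin{\left(x + \frac{\pi}{4} \right)}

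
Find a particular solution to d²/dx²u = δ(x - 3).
\frac{|x - 3|}{2}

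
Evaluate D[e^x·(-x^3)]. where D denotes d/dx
x^{2} \left(- x - 3\right) e^{x}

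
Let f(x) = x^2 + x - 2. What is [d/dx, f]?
2 x + 1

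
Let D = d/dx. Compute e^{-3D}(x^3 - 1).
x^{3} - 9 x^{2} + 27 x - 28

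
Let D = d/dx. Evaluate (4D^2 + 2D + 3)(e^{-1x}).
5 e^{- x}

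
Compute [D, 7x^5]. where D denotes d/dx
35 x^{4}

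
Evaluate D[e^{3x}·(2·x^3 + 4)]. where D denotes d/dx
6 \left(x^{3} + x^{2} + 2\right) e^{3 x}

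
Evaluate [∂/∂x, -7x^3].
- 21 x^{2}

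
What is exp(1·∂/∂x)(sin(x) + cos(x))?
\sqrt{2} \sin{\left(x + \frac{\pi}{4} + 1 \right)}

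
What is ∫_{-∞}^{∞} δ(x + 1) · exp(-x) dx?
e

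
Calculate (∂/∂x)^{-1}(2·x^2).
\frac{2 x^{3}}{3}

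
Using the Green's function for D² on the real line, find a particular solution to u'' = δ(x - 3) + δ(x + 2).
\frac{|x - 3|}{2} + \frac{|x + 2|}{2}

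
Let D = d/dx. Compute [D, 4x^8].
32 x^{7}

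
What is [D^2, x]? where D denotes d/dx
2D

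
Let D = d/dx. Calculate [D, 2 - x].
-1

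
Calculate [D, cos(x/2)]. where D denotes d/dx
- \frac{\sin{\left(\frac{x}{2} \right)}}{2}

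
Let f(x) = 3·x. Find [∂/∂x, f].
3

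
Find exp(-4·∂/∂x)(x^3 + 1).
x^{3} - 12 x^{2} + 48 x - 63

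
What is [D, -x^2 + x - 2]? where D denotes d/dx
1 - 2 x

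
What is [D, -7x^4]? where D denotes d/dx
- 28 x^{3}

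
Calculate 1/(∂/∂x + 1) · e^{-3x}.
- \frac{e^{- 3 x}}{2}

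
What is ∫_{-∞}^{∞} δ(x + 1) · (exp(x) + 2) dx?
e^{-1} + 2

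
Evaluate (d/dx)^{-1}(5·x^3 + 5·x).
\frac{5 x^{4}}{4} + \frac{5 x^{2}}{2}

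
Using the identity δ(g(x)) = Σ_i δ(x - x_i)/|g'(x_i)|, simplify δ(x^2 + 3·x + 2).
\frac{\delta(x + 2) + \delta(x + 1)}{1}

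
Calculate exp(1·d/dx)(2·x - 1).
2 x + 1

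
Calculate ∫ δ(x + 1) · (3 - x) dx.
4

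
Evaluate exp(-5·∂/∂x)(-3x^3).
- 3 x^{3} + 45 x^{2} - 225 x + 375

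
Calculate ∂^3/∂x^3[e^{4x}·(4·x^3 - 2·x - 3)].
\left(256 x^{3} + 576 x^{2} + 160 x - 264\right) e^{4 x}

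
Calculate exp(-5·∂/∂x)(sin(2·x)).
\sin{\left(2 x - 10 \right)}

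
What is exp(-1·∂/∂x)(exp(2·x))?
e^{2 x - 2}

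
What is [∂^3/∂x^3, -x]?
-3\frac{d^{2}}{dx^{2}}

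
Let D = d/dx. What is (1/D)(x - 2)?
\frac{x^{2}}{2} - 2 x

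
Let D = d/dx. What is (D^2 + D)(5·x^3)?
15 x \left(x + 2\right)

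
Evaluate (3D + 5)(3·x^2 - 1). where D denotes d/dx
15 x^{2} + 18 x - 5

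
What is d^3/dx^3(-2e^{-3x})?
54 e^{- 3 x}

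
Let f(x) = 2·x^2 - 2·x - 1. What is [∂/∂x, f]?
4 x - 2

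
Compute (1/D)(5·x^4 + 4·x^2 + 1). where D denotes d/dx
x^{5} + \frac{4 x^{3}}{3} + x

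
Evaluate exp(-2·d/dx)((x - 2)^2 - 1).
x^{2} - 8 x + 15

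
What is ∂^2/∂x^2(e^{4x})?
16 e^{4 x}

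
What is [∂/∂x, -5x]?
-5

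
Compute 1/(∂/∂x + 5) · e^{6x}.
\frac{e^{6 x}}{11}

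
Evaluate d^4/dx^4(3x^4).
72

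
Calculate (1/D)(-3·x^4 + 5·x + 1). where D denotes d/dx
- \frac{3 x^{5}}{5} + \frac{5 x^{2}}{2} + x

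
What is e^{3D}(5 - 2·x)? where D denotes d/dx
- 2 x - 1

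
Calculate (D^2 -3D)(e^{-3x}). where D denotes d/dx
18 e^{- 3 x}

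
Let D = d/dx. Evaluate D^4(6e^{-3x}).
486 e^{- 3 x}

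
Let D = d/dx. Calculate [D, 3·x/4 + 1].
\frac{3}{4}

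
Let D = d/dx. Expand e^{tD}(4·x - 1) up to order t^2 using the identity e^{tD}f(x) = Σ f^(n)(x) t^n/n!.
4 t + 4 x - 1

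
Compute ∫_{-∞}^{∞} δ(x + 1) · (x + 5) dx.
4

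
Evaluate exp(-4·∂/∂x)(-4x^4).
- 4 x^{4} + 64 x^{3} - 384 x^{2} + 1024 x - 1024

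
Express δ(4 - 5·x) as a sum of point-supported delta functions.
\frac{\delta(x - 4/5)}{5}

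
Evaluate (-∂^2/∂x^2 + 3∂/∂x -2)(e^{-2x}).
- 12 e^{- 2 x}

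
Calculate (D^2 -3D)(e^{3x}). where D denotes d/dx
0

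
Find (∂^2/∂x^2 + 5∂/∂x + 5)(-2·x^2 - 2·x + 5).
- 10 x^{2} - 30 x + 11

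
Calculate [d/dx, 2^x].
2^{x} \log{\left(2 \right)}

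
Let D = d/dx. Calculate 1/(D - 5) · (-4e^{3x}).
2 e^{3 x}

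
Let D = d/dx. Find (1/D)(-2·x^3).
- \frac{x^{4}}{2}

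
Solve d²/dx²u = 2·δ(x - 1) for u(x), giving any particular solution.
|x - 1|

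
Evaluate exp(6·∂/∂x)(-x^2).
- x^{2} - 12 x - 36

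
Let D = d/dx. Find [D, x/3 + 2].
\frac{1}{3}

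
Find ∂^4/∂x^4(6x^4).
144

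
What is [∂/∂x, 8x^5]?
40 x^{4}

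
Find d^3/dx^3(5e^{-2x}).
- 40 e^{- 2 x}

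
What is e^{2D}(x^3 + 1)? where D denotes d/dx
x^{3} + 6 x^{2} + 12 x + 9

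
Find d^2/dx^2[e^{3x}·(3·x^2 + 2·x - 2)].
27 x \left(x + 2\right) e^{3 x}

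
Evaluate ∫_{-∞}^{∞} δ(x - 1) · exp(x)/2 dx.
\frac{e}{2}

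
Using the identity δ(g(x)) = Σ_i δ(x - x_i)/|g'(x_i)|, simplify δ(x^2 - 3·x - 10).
\frac{\delta(x - 5) + \delta(x + 2)}{7}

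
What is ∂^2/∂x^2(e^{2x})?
4 e^{2 x}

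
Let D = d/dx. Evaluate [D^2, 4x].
8D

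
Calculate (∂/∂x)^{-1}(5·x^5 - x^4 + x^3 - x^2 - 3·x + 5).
\frac{5 x^{6}}{6} - \frac{x^{5}}{5} + \frac{x^{4}}{4} - \frac{x^{3}}{3} - \frac{3 x^{2}}{2} + 5 x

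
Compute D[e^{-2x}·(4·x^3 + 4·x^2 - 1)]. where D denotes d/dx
2 \left(- 4 x^{3} + 2 x^{2} + 4 x + 1\right) e^{- 2 x}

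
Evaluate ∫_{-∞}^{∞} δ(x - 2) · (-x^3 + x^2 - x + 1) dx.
-5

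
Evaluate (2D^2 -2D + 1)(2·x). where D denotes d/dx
2 x - 4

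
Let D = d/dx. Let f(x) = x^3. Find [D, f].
3 x^{2}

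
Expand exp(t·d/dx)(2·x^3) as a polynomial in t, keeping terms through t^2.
2 x \left(3 t^{2} + 3 t x + x^{2}\right)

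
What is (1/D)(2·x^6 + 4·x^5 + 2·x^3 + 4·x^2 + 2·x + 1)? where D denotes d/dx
\frac{2 x^{7}}{7} + \frac{2 x^{6}}{3} + \frac{x^{4}}{2} + \frac{4 x^{3}}{3} + x^{2} + x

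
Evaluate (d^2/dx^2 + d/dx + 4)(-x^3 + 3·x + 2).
- 4 x^{3} - 3 x^{2} + 6 x + 11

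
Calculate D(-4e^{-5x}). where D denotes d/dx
20 e^{- 5 x}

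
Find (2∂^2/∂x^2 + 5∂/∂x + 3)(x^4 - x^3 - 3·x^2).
3 x^{4} + 17 x^{3} - 42 x - 12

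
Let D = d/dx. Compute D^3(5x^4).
120 x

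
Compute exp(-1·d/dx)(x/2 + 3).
\frac{x}{2} + \frac{5}{2}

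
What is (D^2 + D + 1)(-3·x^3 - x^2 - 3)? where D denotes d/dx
- 3 x^{3} - 10 x^{2} - 20 x - 5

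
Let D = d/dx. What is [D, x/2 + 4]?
\frac{1}{2}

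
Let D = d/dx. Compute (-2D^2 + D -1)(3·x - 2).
5 - 3 x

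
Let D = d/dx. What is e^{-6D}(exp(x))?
e^{x - 6}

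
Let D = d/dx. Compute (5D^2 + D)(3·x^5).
15 x^{3} \left(x + 20\right)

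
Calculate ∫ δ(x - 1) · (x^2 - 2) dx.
-1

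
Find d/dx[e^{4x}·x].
\left(4 x + 1\right) e^{4 x}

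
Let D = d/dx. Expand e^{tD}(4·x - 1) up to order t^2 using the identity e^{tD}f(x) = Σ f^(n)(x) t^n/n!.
4 t + 4 x - 1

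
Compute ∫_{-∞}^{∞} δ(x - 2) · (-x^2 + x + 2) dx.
0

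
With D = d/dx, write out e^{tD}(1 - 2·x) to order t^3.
- 2 t - 2 x + 1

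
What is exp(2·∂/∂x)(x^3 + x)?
x^{3} + 6 x^{2} + 13 x + 10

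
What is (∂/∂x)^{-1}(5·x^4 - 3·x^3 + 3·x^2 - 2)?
x^{5} - \frac{3 x^{4}}{4} + x^{3} - 2 x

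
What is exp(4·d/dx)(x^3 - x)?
x^{3} + 12 x^{2} + 47 x + 60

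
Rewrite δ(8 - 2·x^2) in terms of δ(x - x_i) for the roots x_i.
\frac{\delta(x - 2) + \delta(x + 2)}{8}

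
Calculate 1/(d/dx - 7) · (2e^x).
- \frac{e^{x}}{3}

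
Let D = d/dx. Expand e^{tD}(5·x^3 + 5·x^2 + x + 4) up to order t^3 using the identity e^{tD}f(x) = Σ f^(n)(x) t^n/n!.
5 t^{3} + t^{2} \left(15 x + 5\right) + t \left(15 x^{2} + 10 x + 1\right) + 5 x^{3} + 5 x^{2} + x + 4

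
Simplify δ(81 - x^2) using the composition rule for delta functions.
\frac{\delta(x - 9) + \delta(x + 9)}{18}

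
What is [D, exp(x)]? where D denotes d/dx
e^{x}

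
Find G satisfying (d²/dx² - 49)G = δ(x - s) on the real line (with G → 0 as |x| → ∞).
-\frac{e^{-7|x-s|}}{14}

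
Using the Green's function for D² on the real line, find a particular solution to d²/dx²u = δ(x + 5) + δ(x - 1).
\frac{|x + 5|}{2} + \frac{|x - 1|}{2}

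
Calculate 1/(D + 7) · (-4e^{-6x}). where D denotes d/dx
- 4 e^{- 6 x}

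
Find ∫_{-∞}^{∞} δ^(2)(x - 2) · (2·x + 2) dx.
0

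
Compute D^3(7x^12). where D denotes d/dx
9240 x^{9}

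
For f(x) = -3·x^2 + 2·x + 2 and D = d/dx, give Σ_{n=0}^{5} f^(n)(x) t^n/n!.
- 3 t^{2} - 2 t \left(3 x - 1\right) - 3 x^{2} + 2 x + 2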